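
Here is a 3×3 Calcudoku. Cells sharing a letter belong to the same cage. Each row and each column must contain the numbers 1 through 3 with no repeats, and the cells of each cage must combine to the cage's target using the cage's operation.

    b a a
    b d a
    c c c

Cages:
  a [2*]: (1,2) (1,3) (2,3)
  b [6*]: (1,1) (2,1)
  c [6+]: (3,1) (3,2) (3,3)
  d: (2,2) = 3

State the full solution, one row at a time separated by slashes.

3 1 2 / 2 3 1 / 1 2 3

Cage a needs product 2; hence (1,2) = 1.
The 3 cells of cage a must have product 2; hence (1,3) = 2.
D is a freebie, so (2,2) = 3.
The 3 cells of cage a must have product 2, which forces (2,3) = 1.
3 is placed in column 2; hence (3,2) = 2.
1 is placed in column 3, which forces (3,3) = 3.
Row 1 now contains 2, leaving (1,1) = 3.
Row 2 already has 3, which forces (2,1) = 2.
3 is placed in row 3, which forces (3,1) = 1.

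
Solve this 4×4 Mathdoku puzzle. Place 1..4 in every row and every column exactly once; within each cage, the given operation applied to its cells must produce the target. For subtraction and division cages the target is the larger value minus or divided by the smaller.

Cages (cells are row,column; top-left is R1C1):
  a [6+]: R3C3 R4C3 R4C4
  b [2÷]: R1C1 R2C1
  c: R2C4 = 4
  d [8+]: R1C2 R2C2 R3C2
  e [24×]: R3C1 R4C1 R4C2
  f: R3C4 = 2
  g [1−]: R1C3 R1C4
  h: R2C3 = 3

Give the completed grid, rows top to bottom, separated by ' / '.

H is a freebie, leaving R2C3 = 3.
C is a freebie, leaving R2C4 = 4.
Cage f is given; hence R3C4 = 2.
4 is placed in row 2, which forces R2C2 = 1.
Row 3 now contains 2, so R3C3 = 1.
1 is placed in row 2, so R2C1 = 2.
Cage e has product 24, leaving R4C2 = 2.
2 is placed in row 4, leaving R4C3 = 4.
Column 3 already has 4, so R1C3 = 2.
Cage e needs product 24; hence R3C1 = 4.
4 is placed in row 3; hence R3C2 = 3.
4 is placed in row 4, leaving R4C1 = 3.
Cage a has sum 6; hence R4C4 = 1.
Column 1 now contains 4, leaving R1C1 = 1.
Column 2 now contains 3, leaving R1C2 = 4.
Column 4 already has 1, which forces R1C4 = 3.

1 4 2 3 / 2 1 3 4 / 4 3 1 2 / 3 2 4 1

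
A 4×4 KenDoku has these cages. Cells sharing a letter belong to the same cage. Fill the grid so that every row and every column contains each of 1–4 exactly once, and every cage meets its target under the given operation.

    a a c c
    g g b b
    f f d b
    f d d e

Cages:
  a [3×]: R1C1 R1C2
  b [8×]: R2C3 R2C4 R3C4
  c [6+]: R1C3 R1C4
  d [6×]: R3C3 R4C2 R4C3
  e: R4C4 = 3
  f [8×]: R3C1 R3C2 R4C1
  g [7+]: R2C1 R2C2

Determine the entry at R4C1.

E is a freebie, leaving R4C4 = 3.
The 3 cells of cage d must have product 6, which forces R3C3 = 3.
In row 4, 4 can only go at R4C1, so R4C1 = 4.
Column 1 already has 4, which forces R2C1 = 3.
The two cells of cage g must have sum 7, leaving R2C2 = 4.
3 is placed in column 1, leaving R1C1 = 1.
The two cells of cage a must have product 3; hence R1C2 = 3.
Column 1 already has 1, leaving R3C1 = 2.
2 is placed in row 3, so R3C2 = 1.
Cage b has product 8, leaving R3C4 = 4.
Column 2 now contains 1; hence R4C2 = 2.
2 is placed in row 4, which forces R4C3 = 1.
The two cells of cage c must have sum 6, which forces R1C3 = 4.
4 is placed in column 4, which forces R1C4 = 2.
Column 3 now contains 1, which forces R2C3 = 2.
Cage b needs product 8, so R2C4 = 1.
Completed grid: 1 3 4 2 / 3 4 2 1 / 2 1 3 4 / 4 2 1 3.

4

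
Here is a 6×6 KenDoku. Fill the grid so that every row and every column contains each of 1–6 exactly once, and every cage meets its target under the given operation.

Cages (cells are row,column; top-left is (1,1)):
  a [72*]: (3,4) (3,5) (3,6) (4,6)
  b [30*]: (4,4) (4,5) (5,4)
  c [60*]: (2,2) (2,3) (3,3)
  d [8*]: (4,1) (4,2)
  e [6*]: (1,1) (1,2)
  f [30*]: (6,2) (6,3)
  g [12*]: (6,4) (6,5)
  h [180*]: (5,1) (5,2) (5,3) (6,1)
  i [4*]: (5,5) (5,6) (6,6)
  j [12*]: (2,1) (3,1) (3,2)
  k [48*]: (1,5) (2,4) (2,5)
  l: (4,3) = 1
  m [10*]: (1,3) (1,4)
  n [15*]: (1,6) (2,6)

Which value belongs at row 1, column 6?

Cage l is a single given cell, so (4,3) = 1.
Row 1 needs a 4, and only (1,5) is open for it.
Row 2 needs a 1, and only (2,1) is open for it.
Row 1 needs a 1, and only (1,2) is open for it.
Cage e's pair has product 6, leaving (1,1) = 6.
The only place for 3 in row 1 is (1,6).
3 is placed in column 6, which forces (2,6) = 5.
The 3 cells of cage c must have product 60, which forces (3,3) = 5.
Column 3 already has 5, which forces (6,3) = 6.
Column 3 already has 5, leaving (1,3) = 2.
Cage m's pair has product 10, so (1,4) = 5.
Row 6 already has 6, so (6,2) = 5.
Cage g's pair has product 12, which forces (6,4) = 4.
Cage g needs two cells with product 12, which forces (6,5) = 3.
The 3 cells of cage b must have product 30; hence (4,5) = 5.
Cage h needs product 180, leaving (5,1) = 5.
Cage h has product 180, so (5,2) = 6.
The 4 cells of cage h must have product 180, leaving (5,3) = 3.
Row 6 now contains 3; hence (6,1) = 2.
Row 6 now contains 2, leaving (6,6) = 1.
Cage c needs product 60; hence (2,2) = 3.
Column 3 already has 3; hence (2,3) = 4.
Column 2 already has 3, which forces (3,2) = 4.
2 is placed in column 1, which forces (4,1) = 4.
The two cells of cage d must have product 8; hence (4,2) = 2.
2 is placed in row 4, so (4,6) = 6.
The 3 cells of cage i must have product 4, leaving (5,5) = 1.
1 is placed in column 6, leaving (5,6) = 4.
Row 3 already has 4, which forces (3,1) = 3.
Cage a needs product 72; hence (3,4) = 1.
Cage a has product 72, so (3,5) = 6.
6 is placed in column 6, leaving (3,6) = 2.
6 is placed in row 4, so (4,4) = 3.
Row 5 now contains 1, leaving (5,4) = 2.
Column 4 already has 2, leaving (2,4) = 6.
Column 5 now contains 6; hence (2,5) = 2.
Completed grid: 6 1 2 5 4 3 / 1 3 4 6 2 5 / 3 4 5 1 6 2 / 4 2 1 3 5 6 / 5 6 3 2 1 4 / 2 5 6 4 3 1.

3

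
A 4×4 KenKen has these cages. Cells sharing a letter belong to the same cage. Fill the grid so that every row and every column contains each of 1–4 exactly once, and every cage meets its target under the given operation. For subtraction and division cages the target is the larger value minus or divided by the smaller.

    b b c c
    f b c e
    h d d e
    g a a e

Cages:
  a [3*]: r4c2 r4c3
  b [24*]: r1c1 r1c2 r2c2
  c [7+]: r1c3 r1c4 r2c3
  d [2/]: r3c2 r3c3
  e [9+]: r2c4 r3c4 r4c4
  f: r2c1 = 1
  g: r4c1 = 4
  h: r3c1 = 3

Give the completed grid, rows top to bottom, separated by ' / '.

F is a freebie; hence r2c1 = 1.
Cage h is a single given cell, so r3c1 = 3.
Cage g is given, so r4c1 = 4.
Column 1 now contains 4; hence r1c1 = 2.
Row 4 needs a 2, and only r4c4 is open for it.
The 3 cells of cage e must have sum 9, so r2c4 = 3.
Column 4 now contains 2; hence r3c4 = 4.
Cage b needs product 24, leaving r1c2 = 3.
Cage c has sum 7; hence r1c3 = 4.
Column 4 now contains 4; hence r1c4 = 1.
Row 2 already has 3; hence r2c2 = 4.
Row 2 already has 3; hence r2c3 = 2.
Column 3 already has 2, leaving r3c3 = 1.
Column 2 now contains 3, so r4c2 = 1.
Column 3 now contains 1, which forces r4c3 = 3.
Row 3 already has 1; hence r3c2 = 2.

2 3 4 1 / 1 4 2 3 / 3 2 1 4 / 4 1 3 2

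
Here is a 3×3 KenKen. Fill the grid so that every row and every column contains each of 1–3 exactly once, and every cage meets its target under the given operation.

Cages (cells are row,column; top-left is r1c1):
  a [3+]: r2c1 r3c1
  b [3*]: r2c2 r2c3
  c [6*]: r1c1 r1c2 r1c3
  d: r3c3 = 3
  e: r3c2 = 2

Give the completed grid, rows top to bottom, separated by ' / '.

3 1 2 / 2 3 1 / 1 2 3

Cage e is given, leaving r3c2 = 2.
Cage d is a single given cell; hence r3c3 = 3.
The two cells of cage a must have sum 3; hence r2c1 = 2.
Cage b needs two cells with product 3, which forces r2c2 = 3.
3 is placed in column 3, so r2c3 = 1.
2 is placed in row 3, which forces r3c1 = 1.
1 is placed in column 1, which forces r1c1 = 3.
3 is placed in column 2, which forces r1c2 = 1.
1 is placed in column 3; hence r1c3 = 2.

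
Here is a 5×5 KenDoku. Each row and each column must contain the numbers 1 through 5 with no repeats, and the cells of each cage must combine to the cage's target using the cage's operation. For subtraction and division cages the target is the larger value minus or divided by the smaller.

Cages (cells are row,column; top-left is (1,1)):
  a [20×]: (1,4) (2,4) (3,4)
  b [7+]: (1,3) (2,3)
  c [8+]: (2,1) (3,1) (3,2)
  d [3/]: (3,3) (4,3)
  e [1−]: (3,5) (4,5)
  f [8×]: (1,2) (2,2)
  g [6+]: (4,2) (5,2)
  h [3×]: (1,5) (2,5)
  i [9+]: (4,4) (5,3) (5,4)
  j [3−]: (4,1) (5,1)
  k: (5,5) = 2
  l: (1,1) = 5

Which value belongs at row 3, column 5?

4

L is a freebie; hence (1,1) = 5.
Cage k is a single given cell, so (5,5) = 2.
In column 2, 3 can only go at (3,2), so (3,2) = 3.
Row 3 now contains 3, which forces (3,3) = 1.
Cage d needs two cells with quotient 3; hence (4,3) = 3.
Cage b's pair has sum 7; hence (1,3) = 2.
Cage b needs two cells with sum 7, which forces (2,3) = 5.
Column 3 already has 5, which forces (5,3) = 4.
Row 1 already has 2, which forces (1,2) = 4.
Row 1 now contains 4, which forces (1,4) = 1.
Row 1 already has 1, leaving (1,5) = 3.
Cage f's pair has product 8; hence (2,2) = 2.
1 is placed in column 4; hence (2,4) = 4.
Column 5 now contains 3, which forces (2,5) = 1.
The 3 cells of cage a must have product 20, which forces (3,4) = 5.
Row 3 already has 5, leaving (3,5) = 4.
Cage j's pair has difference 3, leaving (4,1) = 4.
4 is placed in column 4, leaving (4,4) = 2.
4 is placed in column 5; hence (4,5) = 5.
Row 5 now contains 4, which forces (5,1) = 1.
1 is placed in row 5; hence (5,2) = 5.
1 is placed in column 4, leaving (5,4) = 3.
1 is placed in row 2, so (2,1) = 3.
Row 3 now contains 4, leaving (3,1) = 2.
Row 4 already has 5, so (4,2) = 1.
Completed grid: 5 4 2 1 3 / 3 2 5 4 1 / 2 3 1 5 4 / 4 1 3 2 5 / 1 5 4 3 2.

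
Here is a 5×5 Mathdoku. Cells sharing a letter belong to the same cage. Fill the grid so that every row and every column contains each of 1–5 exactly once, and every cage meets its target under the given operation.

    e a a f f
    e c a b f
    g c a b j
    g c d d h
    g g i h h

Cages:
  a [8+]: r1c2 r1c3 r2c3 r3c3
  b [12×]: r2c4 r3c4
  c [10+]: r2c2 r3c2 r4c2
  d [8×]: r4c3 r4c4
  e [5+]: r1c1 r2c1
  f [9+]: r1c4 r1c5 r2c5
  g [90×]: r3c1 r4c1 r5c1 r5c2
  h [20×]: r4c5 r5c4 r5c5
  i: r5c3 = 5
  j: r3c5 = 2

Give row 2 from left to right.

J is a freebie, leaving r3c5 = 2.
The 4 cells of cage g must have product 90, leaving r5c2 = 3.
Cage i is a single given cell; hence r5c3 = 5.
Cage h has product 20, which forces r4c5 = 5.
Row 5 now contains 5, which forces r5c1 = 2.
Cage g has product 90, which forces r3c1 = 5.
Row 4 already has 5, which forces r4c1 = 3.
Cage c needs sum 10, so r2c2 = 5.
Row 1 needs a 5, and only r1c4 is open for it.
The only place for 2 in row 2 is r2c3.
Column 3 now contains 2, which forces r4c3 = 4.
Cage d's pair has product 8; hence r4c4 = 2.
Cage a needs sum 8; hence r1c2 = 2.
Cage c has sum 10, which forces r3c2 = 4.
Row 3 now contains 4; hence r3c4 = 3.
Row 4 already has 4, leaving r4c2 = 1.
The 4 cells of cage a must have sum 8; hence r1c3 = 3.
Row 1 already has 3, so r1c5 = 1.
Column 4 now contains 3, which forces r2c4 = 4.
Column 5 already has 1; hence r2c5 = 3.
Row 3 already has 3, which forces r3c3 = 1.
Column 4 already has 4, so r5c4 = 1.
Column 5 already has 1, so r5c5 = 4.
1 is placed in row 1, leaving r1c1 = 4.
Row 2 now contains 4; hence r2c1 = 1.
Completed grid: 4 2 3 5 1 / 1 5 2 4 3 / 5 4 1 3 2 / 3 1 4 2 5 / 2 3 5 1 4.

1 5 2 4 3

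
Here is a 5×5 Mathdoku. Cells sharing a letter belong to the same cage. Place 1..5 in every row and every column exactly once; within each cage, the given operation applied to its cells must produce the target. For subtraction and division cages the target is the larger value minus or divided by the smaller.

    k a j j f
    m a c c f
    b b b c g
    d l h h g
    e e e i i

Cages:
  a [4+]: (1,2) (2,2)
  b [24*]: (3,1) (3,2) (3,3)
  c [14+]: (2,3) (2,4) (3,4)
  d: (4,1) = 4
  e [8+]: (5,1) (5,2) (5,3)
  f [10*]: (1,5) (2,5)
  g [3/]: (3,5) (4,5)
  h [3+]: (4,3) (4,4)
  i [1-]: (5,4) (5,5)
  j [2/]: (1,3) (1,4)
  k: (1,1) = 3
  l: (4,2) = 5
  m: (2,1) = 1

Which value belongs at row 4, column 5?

3

Cage k is a single given cell, so (1,1) = 3.
3 is placed in row 1; hence (1,2) = 1.
Cage m is given, which forces (2,1) = 1.
Column 2 now contains 1, leaving (2,2) = 3.
Cage c needs sum 14, leaving (2,3) = 5.
Cage c has sum 14, which forces (2,4) = 4.
Row 2 now contains 5, leaving (2,5) = 2.
Cage c needs sum 14; hence (3,4) = 5.
Cage d is given, which forces (4,1) = 4.
L is a freebie; hence (4,2) = 5.
Cage j needs two cells with quotient 2, which forces (1,3) = 4.
Column 4 now contains 4, which forces (1,4) = 2.
Column 5 now contains 2, which forces (1,5) = 5.
4 is placed in column 1, leaving (3,1) = 2.
The 3 cells of cage b must have product 24, which forces (3,2) = 4.
Cage b has product 24; hence (3,3) = 3.
3 is placed in row 3, which forces (3,5) = 1.
Column 4 already has 2; hence (4,4) = 1.
1 is placed in column 5, which forces (4,5) = 3.
The 3 cells of cage e must have sum 8; hence (5,1) = 5.
The 3 cells of cage e must have sum 8, so (5,2) = 2.
Cage e has sum 8, which forces (5,3) = 1.
Column 4 already has 2, so (5,4) = 3.
Column 5 now contains 3, leaving (5,5) = 4.
1 is placed in row 4; hence (4,3) = 2.
The full grid is 3 1 4 2 5 / 1 3 5 4 2 / 2 4 3 5 1 / 4 5 2 1 3 / 5 2 1 3 4.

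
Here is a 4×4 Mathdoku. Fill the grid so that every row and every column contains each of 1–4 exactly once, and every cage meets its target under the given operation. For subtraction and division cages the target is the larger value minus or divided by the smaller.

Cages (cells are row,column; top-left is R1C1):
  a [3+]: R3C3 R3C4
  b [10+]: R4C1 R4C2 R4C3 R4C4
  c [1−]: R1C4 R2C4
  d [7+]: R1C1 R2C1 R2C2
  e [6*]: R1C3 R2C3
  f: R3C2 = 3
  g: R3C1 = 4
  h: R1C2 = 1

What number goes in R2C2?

Cage h is given, so R1C2 = 1.
Cage g is a single given cell; hence R3C1 = 4.
F is a freebie, so R3C2 = 3.
Cage d has sum 7, leaving R1C1 = 2.
Row 1 now contains 2, which forces R1C3 = 3.
3 is placed in row 1, leaving R1C4 = 4.
Column 3 now contains 3; hence R2C3 = 2.
Column 3 already has 2, which forces R3C3 = 1.
1 is placed in row 3; hence R3C4 = 2.
Column 3 already has 1, which forces R4C3 = 4.
The 3 cells of cage d must have sum 7; hence R2C1 = 1.
Row 2 already has 2, so R2C2 = 4.
Cage c's pair has difference 1, leaving R2C4 = 3.
1 is placed in column 1, leaving R4C1 = 3.
Row 4 already has 4, so R4C2 = 2.
Column 4 already has 3, so R4C4 = 1.
Completed grid: 2 1 3 4 / 1 4 2 3 / 4 3 1 2 / 3 2 4 1.

4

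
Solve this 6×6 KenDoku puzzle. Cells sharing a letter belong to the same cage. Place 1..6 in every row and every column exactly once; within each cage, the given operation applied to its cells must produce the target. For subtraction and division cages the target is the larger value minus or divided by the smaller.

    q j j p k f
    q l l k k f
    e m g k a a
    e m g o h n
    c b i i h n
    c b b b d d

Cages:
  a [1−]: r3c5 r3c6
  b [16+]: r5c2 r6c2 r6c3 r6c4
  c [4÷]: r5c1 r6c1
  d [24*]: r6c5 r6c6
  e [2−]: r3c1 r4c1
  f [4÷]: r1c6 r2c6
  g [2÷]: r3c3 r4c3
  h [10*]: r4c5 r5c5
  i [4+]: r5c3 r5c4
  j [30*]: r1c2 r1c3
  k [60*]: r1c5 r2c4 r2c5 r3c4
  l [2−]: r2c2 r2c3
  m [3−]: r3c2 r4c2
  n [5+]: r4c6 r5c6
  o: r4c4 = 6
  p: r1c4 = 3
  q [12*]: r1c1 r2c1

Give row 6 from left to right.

1 3 5 2 4 6

Cage p is given; hence r1c4 = 3.
Cage o is given, leaving r4c4 = 6.
Column 4 now contains 3, so r5c4 = 1.
1 is placed in row 5, which forces r5c1 = 4.
1 is placed in row 5, so r5c3 = 3.
3 is placed in row 5; hence r5c6 = 2.
Cage c needs two cells with quotient 4, so r6c1 = 1.
The two cells of cage h must have product 10; hence r4c5 = 2.
The two cells of cage n must have sum 5, leaving r4c6 = 3.
2 is placed in row 5, which forces r5c5 = 5.
The two cells of cage e must have difference 2; hence r3c1 = 3.
Cage g's pair has quotient 2, so r3c3 = 2.
3 is placed in row 4, leaving r4c1 = 5.
5 is placed in row 5, so r5c2 = 6.
Cage b needs sum 16; hence r6c2 = 3.
Column 3 already has 2, so r6c3 = 5.
Row 6 already has 5, leaving r6c4 = 2.
Column 2 already has 6; hence r1c2 = 5.
Column 3 already has 5, leaving r1c3 = 6.
Cage k needs product 60, so r1c5 = 1.
Row 1 now contains 1; hence r1c6 = 4.
Column 3 now contains 6, so r2c3 = 4.
Row 2 now contains 4; hence r2c4 = 5.
The 4 cells of cage k must have product 60, so r2c5 = 3.
Column 6 already has 4; hence r2c6 = 1.
Column 4 already has 5; hence r3c4 = 4.
Row 3 already has 4, so r3c5 = 6.
Cage a's pair has difference 1, leaving r3c6 = 5.
Column 3 already has 4, so r4c3 = 1.
Column 5 now contains 6; hence r6c5 = 4.
Column 6 already has 4; hence r6c6 = 6.
Row 1 already has 6, which forces r1c1 = 2.
Cage q's pair has product 12; hence r2c1 = 6.
Row 2 now contains 4, which forces r2c2 = 2.
Row 3 already has 4; hence r3c2 = 1.
1 is placed in row 4; hence r4c2 = 4.
Completed grid: 2 5 6 3 1 4 / 6 2 4 5 3 1 / 3 1 2 4 6 5 / 5 4 1 6 2 3 / 4 6 3 1 5 2 / 1 3 5 2 4 6.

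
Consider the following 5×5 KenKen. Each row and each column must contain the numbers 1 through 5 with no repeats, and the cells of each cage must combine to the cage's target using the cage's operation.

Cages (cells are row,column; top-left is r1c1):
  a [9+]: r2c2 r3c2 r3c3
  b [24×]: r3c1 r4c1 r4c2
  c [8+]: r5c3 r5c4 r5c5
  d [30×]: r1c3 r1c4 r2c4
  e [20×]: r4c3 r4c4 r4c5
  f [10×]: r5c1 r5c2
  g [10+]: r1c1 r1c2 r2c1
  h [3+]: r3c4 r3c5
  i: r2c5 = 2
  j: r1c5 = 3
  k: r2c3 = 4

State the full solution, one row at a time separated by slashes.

J is a freebie, which forces r1c5 = 3.
K is a freebie, leaving r2c3 = 4.
Cage i is a single given cell, leaving r2c5 = 2.
2 is placed in column 5; hence r3c5 = 1.
The 3 cells of cage d must have product 30, leaving r2c4 = 3.
Row 3 already has 1; hence r3c4 = 2.
Column 4 already has 2, leaving r5c4 = 1.
The 3 cells of cage d must have product 30, so r1c3 = 2.
Column 4 already has 2; hence r1c4 = 5.
Row 2 now contains 3, leaving r2c2 = 1.
Cage e needs product 20; hence r4c3 = 1.
Column 4 now contains 5, so r4c4 = 4.
Row 4 now contains 4, leaving r4c5 = 5.
Column 3 already has 2, which forces r5c3 = 3.
Column 5 now contains 5, leaving r5c5 = 4.
Cage g needs sum 10, which forces r1c1 = 1.
Column 2 now contains 1, so r1c2 = 4.
Row 2 now contains 1, leaving r2c1 = 5.
The 3 cells of cage b must have product 24, leaving r3c1 = 4.
Cage a needs sum 9, so r3c2 = 3.
Column 3 already has 3, so r3c3 = 5.
Column 2 already has 3, so r4c2 = 2.
5 is placed in column 1; hence r5c1 = 2.
2 is placed in column 2; hence r5c2 = 5.
Row 4 now contains 2, so r4c1 = 3.

1 4 2 5 3 / 5 1 4 3 2 / 4 3 5 2 1 / 3 2 1 4 5 / 2 5 3 1 4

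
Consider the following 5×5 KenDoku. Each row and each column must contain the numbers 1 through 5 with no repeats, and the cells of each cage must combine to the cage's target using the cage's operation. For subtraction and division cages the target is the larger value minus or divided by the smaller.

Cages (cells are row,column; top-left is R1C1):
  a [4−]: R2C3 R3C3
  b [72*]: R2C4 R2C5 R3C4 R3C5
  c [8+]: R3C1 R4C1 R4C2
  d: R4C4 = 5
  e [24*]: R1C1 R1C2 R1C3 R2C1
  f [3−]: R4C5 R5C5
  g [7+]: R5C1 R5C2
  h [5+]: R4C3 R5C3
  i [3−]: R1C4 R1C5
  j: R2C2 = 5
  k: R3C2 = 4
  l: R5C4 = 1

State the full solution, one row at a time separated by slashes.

3 1 4 2 5 / 2 5 1 4 3 / 1 4 5 3 2 / 4 3 2 5 1 / 5 2 3 1 4

J is a freebie, leaving R2C2 = 5.
Row 2 already has 5, so R2C3 = 1.
Cage k is given, which forces R3C2 = 4.
Column 3 now contains 1, leaving R3C3 = 5.
D is a freebie, leaving R4C4 = 5.
Cage l is a single given cell; hence R5C4 = 1.
The only place for 5 in row 1 is R1C5.
The two cells of cage i must have difference 3, so R1C4 = 2.
Column 4 already has 2, which forces R3C4 = 3.
Row 3 now contains 3; hence R3C5 = 2.
Cage f needs two cells with difference 3, leaving R4C5 = 1.
Column 5 already has 5, which forces R5C5 = 4.
Cage e has product 24, leaving R2C1 = 2.
Column 4 already has 3; hence R2C4 = 4.
4 is placed in column 5, which forces R2C5 = 3.
Row 3 now contains 2, leaving R3C1 = 1.
Cage c needs sum 8; hence R4C1 = 4.
The 3 cells of cage c must have sum 8, so R4C2 = 3.
3 is placed in row 4, so R4C3 = 2.
Row 5 already has 4; hence R5C1 = 5.
The two cells of cage g must have sum 7, which forces R5C2 = 2.
Column 3 now contains 2, which forces R5C3 = 3.
4 is placed in column 1, so R1C1 = 3.
Column 2 now contains 3, leaving R1C2 = 1.
Column 3 already has 3, leaving R1C3 = 4.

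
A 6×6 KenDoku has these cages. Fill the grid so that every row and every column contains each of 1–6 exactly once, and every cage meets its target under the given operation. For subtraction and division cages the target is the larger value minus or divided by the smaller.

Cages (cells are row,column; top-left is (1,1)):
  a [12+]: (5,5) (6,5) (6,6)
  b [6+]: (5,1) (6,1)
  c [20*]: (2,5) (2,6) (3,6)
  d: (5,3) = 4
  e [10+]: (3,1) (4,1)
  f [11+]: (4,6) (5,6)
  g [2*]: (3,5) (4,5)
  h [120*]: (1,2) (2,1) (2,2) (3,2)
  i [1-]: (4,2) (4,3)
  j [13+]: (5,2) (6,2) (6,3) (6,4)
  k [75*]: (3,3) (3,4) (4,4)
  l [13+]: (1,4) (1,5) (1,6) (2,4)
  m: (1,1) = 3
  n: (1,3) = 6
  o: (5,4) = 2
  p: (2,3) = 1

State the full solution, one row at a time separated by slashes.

3 5 6 1 4 2 / 2 3 1 6 5 4 / 6 4 5 3 2 1 / 4 2 3 5 1 6 / 1 6 4 2 3 5 / 5 1 2 4 6 3

Cage m is a single given cell; hence (1,1) = 3.
N is a freebie; hence (1,3) = 6.
Cage p is given, which forces (2,3) = 1.
Cage k needs product 75, leaving (3,3) = 5.
The 3 cells of cage k must have product 75; hence (3,4) = 3.
Cage k needs product 75, so (4,4) = 5.
5 is placed in row 4, which forces (4,6) = 6.
D is a freebie, so (5,3) = 4.
Cage o is given; hence (5,4) = 2.
6 is placed in column 6, which forces (5,6) = 5.
Cage l has sum 13, so (2,4) = 6.
Cage c needs product 20, leaving (2,5) = 5.
Column 6 now contains 5, so (2,6) = 4.
Cage e's pair has sum 10, so (3,1) = 6.
Cage c needs product 20, which forces (3,6) = 1.
Row 4 already has 6, leaving (4,1) = 4.
5 is placed in row 5, so (5,1) = 1.
Cage b needs two cells with sum 6, which forces (6,1) = 5.
Cage h needs product 120, which forces (1,2) = 5.
1 is placed in column 6, leaving (1,6) = 2.
Row 2 already has 4; hence (2,1) = 2.
Row 2 already has 4; hence (2,2) = 3.
Cage h has product 120, which forces (3,2) = 4.
Row 3 now contains 1, leaving (3,5) = 2.
Cage g's pair has product 2, so (4,5) = 1.
Column 2 already has 3, so (5,2) = 6.
Row 5 now contains 6, leaving (5,5) = 3.
Column 2 already has 6, which forces (6,2) = 1.
Row 6 already has 1, leaving (6,4) = 4.
Row 6 already has 4, so (6,5) = 6.
Column 6 already has 2, which forces (6,6) = 3.
Column 4 already has 4, leaving (1,4) = 1.
Column 5 now contains 1, so (1,5) = 4.
Row 4 now contains 1, so (4,2) = 2.
Cage i needs two cells with difference 1, leaving (4,3) = 3.
3 is placed in row 6, which forces (6,3) = 2.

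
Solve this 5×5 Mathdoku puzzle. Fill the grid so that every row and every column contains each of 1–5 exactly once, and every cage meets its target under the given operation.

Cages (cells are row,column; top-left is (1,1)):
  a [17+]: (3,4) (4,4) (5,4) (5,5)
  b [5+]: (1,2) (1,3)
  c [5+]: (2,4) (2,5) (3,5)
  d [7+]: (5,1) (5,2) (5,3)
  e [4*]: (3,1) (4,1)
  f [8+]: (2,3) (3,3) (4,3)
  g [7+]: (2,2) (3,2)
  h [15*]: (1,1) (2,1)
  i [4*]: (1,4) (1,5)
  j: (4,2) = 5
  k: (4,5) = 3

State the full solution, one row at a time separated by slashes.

Cage j is a single given cell, leaving (4,2) = 5.
K is a freebie; hence (4,5) = 3.
Cage a needs sum 17; hence (5,5) = 5.
Cage c has sum 5, so (2,4) = 2.
3 is placed in column 5, so (2,5) = 1.
The 4 cells of cage a must have sum 17, which forces (3,4) = 5.
Cage c has sum 5, so (3,5) = 2.
Row 4 already has 3, which forces (4,4) = 4.
The 4 cells of cage a must have sum 17, leaving (5,4) = 3.
Column 4 already has 4, leaving (1,4) = 1.
Column 5 now contains 1, which forces (1,5) = 4.
Cage e needs two cells with product 4; hence (3,1) = 4.
Row 3 now contains 4, leaving (3,2) = 3.
3 is placed in row 3, so (3,3) = 1.
4 is placed in row 4, leaving (4,1) = 1.
1 is placed in column 3, so (4,3) = 2.
Column 1 now contains 1, leaving (5,1) = 2.
2 is placed in column 3, so (5,3) = 4.
Column 2 already has 3, so (1,2) = 2.
2 is placed in column 3; hence (1,3) = 3.
Column 2 already has 3, so (2,2) = 4.
The 3 cells of cage f must have sum 8; hence (2,3) = 5.
4 is placed in row 5, leaving (5,2) = 1.
Row 1 now contains 3, which forces (1,1) = 5.
Row 2 already has 5; hence (2,1) = 3.

5 2 3 1 4 / 3 4 5 2 1 / 4 3 1 5 2 / 1 5 2 4 3 / 2 1 4 3 5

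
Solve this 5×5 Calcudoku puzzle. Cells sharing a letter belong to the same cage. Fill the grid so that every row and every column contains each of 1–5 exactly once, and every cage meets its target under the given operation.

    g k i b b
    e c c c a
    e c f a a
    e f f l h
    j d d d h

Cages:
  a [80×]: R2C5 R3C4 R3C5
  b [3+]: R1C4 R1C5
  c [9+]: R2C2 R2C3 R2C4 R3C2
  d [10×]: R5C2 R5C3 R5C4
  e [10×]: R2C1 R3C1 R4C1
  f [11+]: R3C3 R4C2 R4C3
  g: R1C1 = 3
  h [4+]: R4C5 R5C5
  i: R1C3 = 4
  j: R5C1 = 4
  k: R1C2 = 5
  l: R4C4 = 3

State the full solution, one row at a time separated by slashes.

3 5 4 1 2 / 5 1 3 2 4 / 1 3 2 4 5 / 2 4 5 3 1 / 4 2 1 5 3

G is a freebie, leaving R1C1 = 3.
Cage k is a single given cell, which forces R1C2 = 5.
Cage i is a single given cell, which forces R1C3 = 4.
Cage a has product 80; hence R2C5 = 4.
Cage a needs product 80, which forces R3C4 = 4.
The 3 cells of cage a must have product 80; hence R3C5 = 5.
Cage l is a single given cell, which forces R4C4 = 3.
3 is placed in row 4, leaving R4C5 = 1.
Cage j is a single given cell, leaving R5C1 = 4.
Column 5 now contains 1; hence R5C5 = 3.
The two cells of cage b must have sum 3, leaving R1C4 = 1.
Column 5 now contains 1; hence R1C5 = 2.
The 3 cells of cage f must have sum 11, so R3C3 = 2.
Cage f needs sum 11; hence R4C2 = 4.
The 3 cells of cage f must have sum 11; hence R4C3 = 5.
Column 3 now contains 5, which forces R5C3 = 1.
The 3 cells of cage e must have product 10, leaving R2C1 = 5.
The 4 cells of cage c must have sum 9, which forces R2C2 = 1.
1 is placed in column 3, which forces R2C3 = 3.
The 4 cells of cage c must have sum 9, so R2C4 = 2.
2 is placed in row 3, which forces R3C1 = 1.
Cage c needs sum 9, leaving R3C2 = 3.
5 is placed in row 4; hence R4C1 = 2.
1 is placed in row 5, leaving R5C2 = 2.
Cage d needs product 10, leaving R5C4 = 5.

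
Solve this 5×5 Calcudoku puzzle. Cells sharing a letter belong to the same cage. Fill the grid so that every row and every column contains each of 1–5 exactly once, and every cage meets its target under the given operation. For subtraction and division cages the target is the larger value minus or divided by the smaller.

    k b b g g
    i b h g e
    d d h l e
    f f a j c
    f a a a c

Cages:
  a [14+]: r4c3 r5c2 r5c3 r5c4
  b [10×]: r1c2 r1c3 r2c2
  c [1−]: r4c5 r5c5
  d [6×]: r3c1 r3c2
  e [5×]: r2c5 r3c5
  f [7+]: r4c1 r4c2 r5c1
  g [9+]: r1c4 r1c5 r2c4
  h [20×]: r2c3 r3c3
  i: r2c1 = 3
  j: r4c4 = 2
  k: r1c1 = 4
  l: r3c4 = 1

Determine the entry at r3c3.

4

Cage k is a single given cell; hence r1c1 = 4.
I is a freebie; hence r2c1 = 3.
Column 1 already has 3, which forces r3c1 = 2.
Row 3 already has 2; hence r3c2 = 3.
Cage l is a single given cell; hence r3c4 = 1.
Row 3 now contains 1; hence r3c5 = 5.
Cage j is given; hence r4c4 = 2.
Column 1 now contains 2, leaving r5c1 = 1.
Cage g has sum 9, leaving r1c4 = 3.
Cage h needs two cells with product 20, which forces r2c3 = 5.
5 is placed in row 2, so r2c4 = 4.
Column 5 now contains 5, leaving r2c5 = 1.
Row 3 already has 5, leaving r3c3 = 4.
Column 1 already has 1, so r4c1 = 5.
The 3 cells of cage f must have sum 7, so r4c2 = 1.
Column 3 now contains 4, leaving r4c3 = 3.
Row 4 now contains 3, which forces r4c5 = 4.
3 is placed in column 3; hence r5c3 = 2.
Column 4 now contains 4; hence r5c4 = 5.
2 is placed in row 5; hence r5c5 = 3.
The 3 cells of cage b must have product 10; hence r1c2 = 5.
2 is placed in column 3; hence r1c3 = 1.
Column 5 already has 1, so r1c5 = 2.
1 is placed in row 2, leaving r2c2 = 2.
Row 5 already has 5, which forces r5c2 = 4.
Completed grid: 4 5 1 3 2 / 3 2 5 4 1 / 2 3 4 1 5 / 5 1 3 2 4 / 1 4 2 5 3.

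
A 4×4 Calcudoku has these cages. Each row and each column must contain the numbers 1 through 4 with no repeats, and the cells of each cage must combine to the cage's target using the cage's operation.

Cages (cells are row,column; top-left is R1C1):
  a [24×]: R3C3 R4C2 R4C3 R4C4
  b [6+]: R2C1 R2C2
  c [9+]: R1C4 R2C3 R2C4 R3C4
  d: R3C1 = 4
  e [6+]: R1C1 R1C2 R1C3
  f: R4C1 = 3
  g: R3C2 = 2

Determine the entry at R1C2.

3

Cage d is given, so R3C1 = 4.
Cage g is a single given cell, leaving R3C2 = 2.
F is a freebie, leaving R4C1 = 3.
Column 1 already has 4, which forces R2C1 = 2.
Column 2 already has 2, which forces R2C2 = 4.
Cage a needs product 24, so R3C3 = 3.
Row 3 already has 3, leaving R3C4 = 1.
Column 2 already has 4, leaving R4C2 = 1.
Column 1 now contains 2, which forces R1C1 = 1.
Column 2 now contains 1, so R1C2 = 3.
Cage e has sum 6, leaving R1C3 = 2.
The 4 cells of cage c must have sum 9, leaving R1C4 = 4.
Column 3 now contains 3, leaving R2C3 = 1.
1 is placed in column 4, leaving R2C4 = 3.
Column 3 now contains 2; hence R4C3 = 4.
4 is placed in column 4, so R4C4 = 2.
Filled in: 1 3 2 4 / 2 4 1 3 / 4 2 3 1 / 3 1 4 2.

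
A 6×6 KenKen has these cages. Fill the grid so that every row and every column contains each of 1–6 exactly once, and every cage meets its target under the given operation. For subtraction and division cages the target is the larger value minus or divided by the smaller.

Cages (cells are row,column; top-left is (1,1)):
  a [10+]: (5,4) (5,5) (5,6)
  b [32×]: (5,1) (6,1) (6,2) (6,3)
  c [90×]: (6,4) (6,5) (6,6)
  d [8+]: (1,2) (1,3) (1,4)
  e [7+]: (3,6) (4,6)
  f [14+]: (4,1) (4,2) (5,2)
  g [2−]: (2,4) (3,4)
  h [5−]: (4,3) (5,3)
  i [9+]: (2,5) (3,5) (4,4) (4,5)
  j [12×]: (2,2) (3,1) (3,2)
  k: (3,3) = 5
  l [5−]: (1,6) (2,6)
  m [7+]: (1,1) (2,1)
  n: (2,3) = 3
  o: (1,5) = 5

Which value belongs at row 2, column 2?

2

Cage o is a single given cell, so (1,5) = 5.
N is a freebie, so (2,3) = 3.
Cage k is given, so (3,3) = 5.
Cage b has product 32, so (5,1) = 4.
The only place for 2 in row 1 is (1,1).
Cage m's pair has sum 7, so (2,1) = 5.
2 is placed in column 1, which forces (6,1) = 1.
Row 1 needs a 6, and only (1,6) is open for it.
Column 6 now contains 6, leaving (2,6) = 1.
The 3 cells of cage j must have product 12, leaving (3,2) = 1.
The 4 cells of cage i must have sum 9, which forces (4,5) = 1.
1 is placed in row 4, so (4,3) = 6.
Cage h's pair has difference 5; hence (5,3) = 1.
Cage d has sum 8, so (1,2) = 3.
Column 3 now contains 1; hence (1,3) = 4.
The 3 cells of cage d must have sum 8, leaving (1,4) = 1.
Row 4 already has 6, leaving (4,1) = 3.
Cage f needs sum 14; hence (4,2) = 5.
3 is placed in row 4; hence (4,4) = 2.
Row 4 now contains 5; hence (4,6) = 4.
Cage f has sum 14, leaving (5,2) = 6.
Column 3 now contains 4; hence (6,3) = 2.
Cage j needs product 12, leaving (2,2) = 2.
Row 2 already has 2, leaving (2,5) = 4.
Column 1 already has 3, leaving (3,1) = 6.
Row 3 already has 6, leaving (3,4) = 4.
Column 5 now contains 4; hence (3,5) = 2.
Cage e needs two cells with sum 7, leaving (3,6) = 3.
2 is placed in column 5; hence (5,5) = 3.
Row 6 now contains 2; hence (6,2) = 4.
Column 5 now contains 3, which forces (6,5) = 6.
Column 6 already has 3; hence (6,6) = 5.
Row 2 now contains 4, so (2,4) = 6.
3 is placed in row 5; hence (5,4) = 5.
5 is placed in column 6, so (5,6) = 2.
Row 6 already has 5, which forces (6,4) = 3.
Completed grid: 2 3 4 1 5 6 / 5 2 3 6 4 1 / 6 1 5 4 2 3 / 3 5 6 2 1 4 / 4 6 1 5 3 2 / 1 4 2 3 6 5.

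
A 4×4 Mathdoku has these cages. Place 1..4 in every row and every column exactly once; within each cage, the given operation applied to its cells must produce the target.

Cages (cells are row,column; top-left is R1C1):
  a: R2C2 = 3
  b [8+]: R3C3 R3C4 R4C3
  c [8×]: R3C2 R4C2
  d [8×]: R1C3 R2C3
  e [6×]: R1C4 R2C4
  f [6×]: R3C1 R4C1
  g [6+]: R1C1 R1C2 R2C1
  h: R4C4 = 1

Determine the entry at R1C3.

Cage a is a single given cell, leaving R2C2 = 3.
3 is placed in row 2, leaving R2C4 = 2.
Cage h is given, so R4C4 = 1.
Cage d needs two cells with product 8, which forces R1C3 = 2.
Column 4 now contains 2, which forces R1C4 = 3.
Row 2 already has 2, which forces R2C1 = 1.
Row 2 already has 2, which forces R2C3 = 4.
2 is placed in column 3, leaving R3C3 = 1.
3 is placed in column 4; hence R3C4 = 4.
4 is placed in column 3, leaving R4C3 = 3.
Row 1 now contains 3, leaving R1C1 = 4.
Row 1 already has 2, which forces R1C2 = 1.
Cage f needs two cells with product 6; hence R3C1 = 3.
4 is placed in row 3, so R3C2 = 2.
Row 4 now contains 3; hence R4C1 = 2.
Cage c's pair has product 8, which forces R4C2 = 4.
The full grid is 4 1 2 3 / 1 3 4 2 / 3 2 1 4 / 2 4 3 1.

2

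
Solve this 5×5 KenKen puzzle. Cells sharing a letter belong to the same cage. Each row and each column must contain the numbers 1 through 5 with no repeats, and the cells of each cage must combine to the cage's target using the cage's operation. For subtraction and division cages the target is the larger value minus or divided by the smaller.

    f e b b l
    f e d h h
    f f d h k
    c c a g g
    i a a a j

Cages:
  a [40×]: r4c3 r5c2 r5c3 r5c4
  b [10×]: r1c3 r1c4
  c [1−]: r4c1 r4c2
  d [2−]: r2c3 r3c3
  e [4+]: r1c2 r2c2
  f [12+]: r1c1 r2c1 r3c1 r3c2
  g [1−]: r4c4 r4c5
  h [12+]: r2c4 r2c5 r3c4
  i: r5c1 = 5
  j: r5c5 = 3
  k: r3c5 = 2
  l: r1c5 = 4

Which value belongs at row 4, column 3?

Cage l is given; hence r1c5 = 4.
K is a freebie, so r3c5 = 2.
Cage i is given, leaving r5c1 = 5.
Cage j is given; hence r5c5 = 3.
Column 5 now contains 3, so r2c5 = 5.
Cage a needs product 40; hence r4c3 = 5.
Column 5 already has 5, so r4c5 = 1.
Column 3 now contains 5, leaving r1c3 = 2.
Cage b needs two cells with product 10, which forces r1c4 = 5.
The two cells of cage g must have difference 1, so r4c4 = 2.
The 4 cells of cage a must have product 40, which forces r5c2 = 2.
In row 2, 2 can only go at r2c1, so r2c1 = 2.
The 4 cells of cage f must have sum 12, leaving r3c1 = 4.
4 is placed in row 3, which forces r3c4 = 3.
4 is placed in column 1, so r4c1 = 3.
Row 4 now contains 3, so r4c2 = 4.
3 is placed in column 1, which forces r1c1 = 1.
Row 1 already has 1, so r1c2 = 3.
Column 2 now contains 3, which forces r2c2 = 1.
Cage d needs two cells with difference 2, which forces r2c3 = 3.
3 is placed in column 4, so r2c4 = 4.
3 is placed in row 3, so r3c2 = 5.
3 is placed in row 3, leaving r3c3 = 1.
1 is placed in column 3, which forces r5c3 = 4.
4 is placed in column 4, so r5c4 = 1.
Completed grid: 1 3 2 5 4 / 2 1 3 4 5 / 4 5 1 3 2 / 3 4 5 2 1 / 5 2 4 1 3.

5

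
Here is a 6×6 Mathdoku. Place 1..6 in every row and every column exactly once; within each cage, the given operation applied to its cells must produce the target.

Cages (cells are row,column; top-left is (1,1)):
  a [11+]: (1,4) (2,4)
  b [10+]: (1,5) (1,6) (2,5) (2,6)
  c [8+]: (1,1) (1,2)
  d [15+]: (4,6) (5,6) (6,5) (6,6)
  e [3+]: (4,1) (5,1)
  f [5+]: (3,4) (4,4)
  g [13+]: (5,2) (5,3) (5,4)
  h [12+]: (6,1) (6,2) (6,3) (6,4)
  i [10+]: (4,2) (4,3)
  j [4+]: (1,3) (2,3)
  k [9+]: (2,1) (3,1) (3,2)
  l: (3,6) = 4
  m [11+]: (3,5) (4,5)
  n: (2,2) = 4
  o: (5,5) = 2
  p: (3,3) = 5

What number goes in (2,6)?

N is a freebie, so (2,2) = 4.
P is a freebie, which forces (3,3) = 5.
Row 3 now contains 5, which forces (3,5) = 6.
L is a freebie; hence (3,6) = 4.
Column 2 already has 4, which forces (4,2) = 6.
Row 4 now contains 6, so (4,3) = 4.
6 is placed in column 5, leaving (4,5) = 5.
Cage o is given, leaving (5,5) = 2.
The two cells of cage e must have sum 3, so (4,1) = 2.
Row 4 already has 2, which forces (4,4) = 3.
3 is placed in row 4, so (4,6) = 1.
2 is placed in row 5, which forces (5,1) = 1.
Cage g needs sum 13, so (5,2) = 3.
The 3 cells of cage g must have sum 13; hence (5,3) = 6.
Cage g needs sum 13; hence (5,4) = 4.
Row 5 now contains 6, which forces (5,6) = 5.
The 4 cells of cage b must have sum 10, which forces (1,5) = 4.
The 3 cells of cage k must have sum 9; hence (2,1) = 5.
Row 2 now contains 5, leaving (2,4) = 6.
Cage b needs sum 10, so (2,5) = 1.
Column 1 already has 1, which forces (3,1) = 3.
The 3 cells of cage k must have sum 9, leaving (3,2) = 1.
Column 4 already has 3, which forces (3,4) = 2.
The 4 cells of cage d must have sum 15, so (6,5) = 3.
The 4 cells of cage d must have sum 15, so (6,6) = 6.
Column 1 now contains 3, leaving (1,1) = 6.
Cage c's pair has sum 8; hence (1,2) = 2.
The two cells of cage j must have sum 4, so (1,3) = 1.
Column 4 already has 6; hence (1,4) = 5.
2 is placed in row 1; hence (1,6) = 3.
Row 2 already has 1, leaving (2,3) = 3.
3 is placed in column 6, so (2,6) = 2.
Row 6 now contains 6; hence (6,1) = 4.
Column 2 already has 2; hence (6,2) = 5.
Column 3 already has 1, leaving (6,3) = 2.
5 is placed in column 4, leaving (6,4) = 1.
Completed grid: 6 2 1 5 4 3 / 5 4 3 6 1 2 / 3 1 5 2 6 4 / 2 6 4 3 5 1 / 1 3 6 4 2 5 / 4 5 2 1 3 6.

2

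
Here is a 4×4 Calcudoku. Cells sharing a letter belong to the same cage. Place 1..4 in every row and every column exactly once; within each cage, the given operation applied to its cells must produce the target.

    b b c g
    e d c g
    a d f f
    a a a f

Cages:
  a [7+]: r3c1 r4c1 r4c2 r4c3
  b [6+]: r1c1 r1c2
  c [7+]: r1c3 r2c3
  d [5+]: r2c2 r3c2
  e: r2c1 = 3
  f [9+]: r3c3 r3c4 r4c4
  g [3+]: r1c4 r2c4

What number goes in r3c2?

4

Cage e is given, leaving r2c1 = 3.
Row 2 now contains 3, so r2c3 = 4.
The 4 cells of cage a must have sum 7, which forces r3c1 = 1.
Column 1 already has 3, so r4c1 = 2.
Column 1 now contains 2, leaving r1c1 = 4.
Cage b's pair has sum 6, so r1c2 = 2.
Column 3 now contains 4, leaving r1c3 = 3.
Row 1 now contains 2; hence r1c4 = 1.
2 is placed in column 2, which forces r2c2 = 1.
1 is placed in column 4, so r2c4 = 2.
Column 3 now contains 3, leaving r3c3 = 2.
1 is placed in column 2; hence r4c2 = 3.
Column 3 now contains 3, so r4c3 = 1.
Row 4 already has 3, which forces r4c4 = 4.
Column 2 now contains 3; hence r3c2 = 4.
Column 4 already has 4, leaving r3c4 = 3.
The full grid is 4 2 3 1 / 3 1 4 2 / 1 4 2 3 / 2 3 1 4.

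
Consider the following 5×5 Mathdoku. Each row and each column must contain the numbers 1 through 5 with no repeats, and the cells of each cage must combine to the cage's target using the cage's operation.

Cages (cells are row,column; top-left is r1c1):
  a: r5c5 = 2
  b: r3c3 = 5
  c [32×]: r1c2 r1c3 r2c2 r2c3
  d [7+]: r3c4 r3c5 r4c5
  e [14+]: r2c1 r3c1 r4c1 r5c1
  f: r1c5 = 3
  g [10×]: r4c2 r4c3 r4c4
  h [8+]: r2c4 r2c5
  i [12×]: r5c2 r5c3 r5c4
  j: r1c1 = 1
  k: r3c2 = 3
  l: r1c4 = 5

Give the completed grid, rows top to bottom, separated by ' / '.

J is a freebie, so r1c1 = 1.
Cage l is a single given cell; hence r1c4 = 5.
Cage f is a single given cell; hence r1c5 = 3.
Column 4 now contains 5, so r2c4 = 3.
Column 5 already has 3; hence r2c5 = 5.
Cage k is given; hence r3c2 = 3.
Cage b is a single given cell, which forces r3c3 = 5.
A is a freebie, so r5c5 = 2.
The 3 cells of cage d must have sum 7, leaving r3c4 = 2.
The 3 cells of cage g must have product 10, so r4c2 = 5.
Column 4 already has 2, which forces r4c4 = 1.
1 is placed in row 4, leaving r4c5 = 4.
The 3 cells of cage i must have product 12, so r5c3 = 3.
Column 4 now contains 1, which forces r5c4 = 4.
Cage e needs sum 14, so r2c1 = 2.
2 is placed in row 3, which forces r3c1 = 4.
4 is placed in column 5; hence r3c5 = 1.
Row 4 now contains 5, so r4c1 = 3.
1 is placed in row 4; hence r4c3 = 2.
Row 5 now contains 3; hence r5c1 = 5.
Row 5 now contains 4, which forces r5c2 = 1.
Cage c has product 32; hence r1c2 = 2.
Column 3 now contains 2; hence r1c3 = 4.
Column 2 already has 1, which forces r2c2 = 4.
The 4 cells of cage c must have product 32, leaving r2c3 = 1.

1 2 4 5 3 / 2 4 1 3 5 / 4 3 5 2 1 / 3 5 2 1 4 / 5 1 3 4 2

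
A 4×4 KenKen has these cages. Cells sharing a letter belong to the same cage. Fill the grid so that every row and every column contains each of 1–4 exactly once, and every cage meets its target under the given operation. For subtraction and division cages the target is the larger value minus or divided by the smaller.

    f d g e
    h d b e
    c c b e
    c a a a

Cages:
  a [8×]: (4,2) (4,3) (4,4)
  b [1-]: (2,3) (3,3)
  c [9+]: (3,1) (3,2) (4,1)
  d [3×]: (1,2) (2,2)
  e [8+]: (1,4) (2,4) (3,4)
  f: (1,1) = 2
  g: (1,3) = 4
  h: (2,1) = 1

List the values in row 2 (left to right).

1 3 2 4

F is a freebie, leaving (1,1) = 2.
Cage g is given, leaving (1,3) = 4.
Cage h is a single given cell, which forces (2,1) = 1.
Row 2 now contains 1, which forces (2,2) = 3.
Row 2 now contains 3, which forces (2,3) = 2.
Row 2 now contains 3, so (2,4) = 4.
2 is placed in column 3, so (4,3) = 1.
Row 4 already has 1, which forces (4,4) = 2.
Column 2 already has 3, so (1,2) = 1.
Row 1 already has 1; hence (1,4) = 3.
Cage c has sum 9, so (3,2) = 2.
Column 3 now contains 1, leaving (3,3) = 3.
Column 4 already has 3; hence (3,4) = 1.
Row 4 now contains 2, leaving (4,2) = 4.
Row 3 now contains 3, which forces (3,1) = 4.
4 is placed in row 4, leaving (4,1) = 3.
Filled in: 2 1 4 3 / 1 3 2 4 / 4 2 3 1 / 3 4 1 2.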